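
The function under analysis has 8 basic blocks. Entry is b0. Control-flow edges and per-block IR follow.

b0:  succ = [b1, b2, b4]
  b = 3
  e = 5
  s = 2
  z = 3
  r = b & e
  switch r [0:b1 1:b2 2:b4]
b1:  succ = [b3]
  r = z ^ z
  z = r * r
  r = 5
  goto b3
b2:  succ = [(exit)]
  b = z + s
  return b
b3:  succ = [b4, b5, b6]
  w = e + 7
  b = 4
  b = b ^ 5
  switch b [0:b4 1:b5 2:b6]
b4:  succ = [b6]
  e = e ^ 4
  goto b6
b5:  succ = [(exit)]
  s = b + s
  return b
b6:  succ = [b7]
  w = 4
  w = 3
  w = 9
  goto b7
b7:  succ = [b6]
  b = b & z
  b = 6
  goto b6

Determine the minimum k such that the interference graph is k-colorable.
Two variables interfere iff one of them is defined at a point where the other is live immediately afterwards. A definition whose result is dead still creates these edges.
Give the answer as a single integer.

Per-block:
  b0: def={b,e,r,s,z} ue=∅
  b1: def={r,z} ue={z}
  b2: def={b} ue={s,z}
  b3: def={b,w} ue={e}
  b4: def={e} ue={e}
  b5: def={s} ue={b,s}
  b6: def={w} ue=∅
  b7: def={b} ue={b,z}

Live sets:
  live b0: ∅→{b,e,s,z}
  live b1: {e,s,z}→{e,s,z}
  live b2: {s,z}→∅
  live b3: {e,s,z}→{b,e,s,z}
  live b4: {b,e,z}→{b,z}
  live b5: {b,s}→∅
  live b6: {b,z}→{b,z}
  live b7: {b,z}→{b,z}

Interfere edges:
  b: {e,r,s,w,z}
  e: {b,r,s,w,z}
  r: {b,e,s,z}
  s: {b,e,r,w,z}
  w: {b,e,s,z}
  z: {b,e,r,s,w}

Chromatic number:
  lower bound: {b,e,r,s,z} mutually conflict ⇒ χ ≥ 5
  assign b→c0 e→c1 r→c4 s→c2 w→c4 z→c3 — no edge inside a register ⇒ χ ≤ 5
  χ = 5

Answer: 5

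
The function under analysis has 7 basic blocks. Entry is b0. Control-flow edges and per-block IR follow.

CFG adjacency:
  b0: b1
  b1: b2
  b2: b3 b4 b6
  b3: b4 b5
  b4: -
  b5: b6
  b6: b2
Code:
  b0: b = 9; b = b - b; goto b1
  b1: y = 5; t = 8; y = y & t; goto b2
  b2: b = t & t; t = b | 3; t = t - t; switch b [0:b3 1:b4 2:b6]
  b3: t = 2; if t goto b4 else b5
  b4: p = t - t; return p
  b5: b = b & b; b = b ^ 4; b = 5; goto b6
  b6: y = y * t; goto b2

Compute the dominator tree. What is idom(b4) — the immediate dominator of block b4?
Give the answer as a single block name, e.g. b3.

Answer: b2

Derivation:
idom tree: b1←b0 b2←b1 b3←b2 b4←b2 b5←b3 b6←b2
Dom at joins:
  b2: preds {b1,b6}: {b0,b1} ∩ {b0,b1,b2,b6} = {b0,b1}; idom=b1
  b4: preds {b2,b3}: {b0,b1,b2} ∩ {b0,b1,b2,b3} = {b0,b1,b2}; idom=b2
  b6: preds {b2,b5}: {b0,b1,b2} ∩ {b0,b1,b2,b3,b5} = {b0,b1,b2}; idom=b2

idom(b4) = b2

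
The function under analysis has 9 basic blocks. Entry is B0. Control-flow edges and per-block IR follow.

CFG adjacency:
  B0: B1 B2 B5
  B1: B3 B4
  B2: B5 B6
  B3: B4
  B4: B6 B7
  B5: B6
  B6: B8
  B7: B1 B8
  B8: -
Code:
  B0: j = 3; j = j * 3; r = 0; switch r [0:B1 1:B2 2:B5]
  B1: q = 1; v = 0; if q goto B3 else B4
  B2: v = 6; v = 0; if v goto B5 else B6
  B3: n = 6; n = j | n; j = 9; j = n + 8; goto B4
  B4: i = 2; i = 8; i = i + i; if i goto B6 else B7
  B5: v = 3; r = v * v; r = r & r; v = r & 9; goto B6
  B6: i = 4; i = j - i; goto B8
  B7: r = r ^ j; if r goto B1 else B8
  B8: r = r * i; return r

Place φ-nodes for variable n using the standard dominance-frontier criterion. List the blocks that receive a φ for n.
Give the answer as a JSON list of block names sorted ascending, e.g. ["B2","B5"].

idom tree: B1←B0 B2←B0 B3←B1 B4←B1 B5←B0 B6←B0 B7←B4 B8←B0
Dom∩ at merges:
  B1: preds {B0,B7}: {B0} ∩ {B0,B1,B4,B7} = {B0}; idom=B0
  B4: preds {B1,B3}: {B0,B1} ∩ {B0,B1,B3} = {B0,B1}; idom=B1
  B5: preds {B0,B2}: {B0} ∩ {B0,B2} = {B0}; idom=B0
  B6: preds {B2,B4,B5}: {B0,B2} ∩ {B0,B1,B4} ∩ {B0,B5} = {B0}; idom=B0
  B8: preds {B6,B7}: {B0,B6} ∩ {B0,B1,B4,B7} = {B0}; idom=B0

DF walk-up:
  B1←B0: walk · to B0
  B1←B7: walk B7→B4→B1 to B0
  B4←B1: walk · to B1
  B4←B3: walk B3 to B1
  B5←B0: walk · to B0
  B5←B2: walk B2 to B0
  B6←B2: walk B2 to B0
  B6←B4: walk B4→B1 to B0
  B6←B5: walk B5 to B0
  B8←B6: walk B6 to B0
  B8←B7: walk B7→B4→B1 to B0
  B0 → ∅
  B1 → {B1,B6,B8}
  B2 → {B5,B6}
  B3 → {B4}
  B4 → {B1,B6,B8}
  B5 → {B6}
  B6 → {B8}
  B7 → {B1,B8}
  B8 → ∅

φ for n: defs {B3}
  DF⁺ = {B1,B4,B6,B8}

Answer: ["B1", "B4", "B6", "B8"]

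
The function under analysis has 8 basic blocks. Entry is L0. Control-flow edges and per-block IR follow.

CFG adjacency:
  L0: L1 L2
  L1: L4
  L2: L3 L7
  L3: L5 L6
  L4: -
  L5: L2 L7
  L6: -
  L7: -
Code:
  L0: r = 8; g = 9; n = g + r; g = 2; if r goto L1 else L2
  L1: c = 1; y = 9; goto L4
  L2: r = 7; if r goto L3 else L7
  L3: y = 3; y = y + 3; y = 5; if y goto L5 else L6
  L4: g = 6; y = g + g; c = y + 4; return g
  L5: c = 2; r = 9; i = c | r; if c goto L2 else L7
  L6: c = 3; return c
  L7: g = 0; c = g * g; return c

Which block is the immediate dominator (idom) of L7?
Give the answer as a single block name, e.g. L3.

Answer: L2

Derivation:
idom tree: L1←L0 L2←L0 L3←L2 L4←L1 L5←L3 L6←L3 L7←L2
Dom∩ at merges:
  L2: preds {L0,L5}: {L0} ∩ {L0,L2,L3,L5} = {L0}; idom=L0
  L7: preds {L2,L5}: {L0,L2} ∩ {L0,L2,L3,L5} = {L0,L2}; idom=L2

idom(L7) = L2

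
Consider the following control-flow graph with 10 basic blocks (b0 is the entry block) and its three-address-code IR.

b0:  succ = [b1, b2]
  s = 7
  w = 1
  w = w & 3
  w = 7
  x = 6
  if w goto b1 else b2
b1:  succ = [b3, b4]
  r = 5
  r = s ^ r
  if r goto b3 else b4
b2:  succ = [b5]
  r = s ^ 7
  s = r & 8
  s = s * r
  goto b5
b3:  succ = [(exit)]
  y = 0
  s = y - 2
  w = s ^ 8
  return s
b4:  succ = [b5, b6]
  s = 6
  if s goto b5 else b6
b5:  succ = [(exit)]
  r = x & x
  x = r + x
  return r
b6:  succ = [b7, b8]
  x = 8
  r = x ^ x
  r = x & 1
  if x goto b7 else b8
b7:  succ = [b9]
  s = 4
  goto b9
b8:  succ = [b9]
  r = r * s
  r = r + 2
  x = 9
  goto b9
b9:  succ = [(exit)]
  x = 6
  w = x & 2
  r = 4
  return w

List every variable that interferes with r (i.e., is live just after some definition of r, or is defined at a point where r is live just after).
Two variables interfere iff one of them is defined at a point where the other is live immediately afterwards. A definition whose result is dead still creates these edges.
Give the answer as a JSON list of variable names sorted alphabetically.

Block summaries:
  b0 def {s,w,x} use ∅
  b1 def {r} use {s}
  b2 def {r,s} use {s}
  b3 def {s,w,y} use ∅
  b4 def {s} use ∅
  b5 def {r,x} use {x}
  b6 def {r,x} use ∅
  b7 def {s} use ∅
  b8 def {r,x} use {r,s}
  b9 def {r,w,x} use ∅

Liveness:
  live b0: ∅→{s,x}
  live b1: {s,x}→{x}
  live b2: {s,x}→{x}
  live b3: ∅→∅
  live b4: {x}→{s,x}
  live b5: {x}→∅
  live b6: {s}→{r,s}
  live b7: ∅→∅
  live b8: {r,s}→∅
  live b9: ∅→∅

Conflict graph:
  r↔{s,w,x}
  s↔{r,w,x}
  w↔{r,s,x}
  x↔{r,s,w}
  y↔∅

N(r) = ["s", "w", "x"]

Answer: ["s", "w", "x"]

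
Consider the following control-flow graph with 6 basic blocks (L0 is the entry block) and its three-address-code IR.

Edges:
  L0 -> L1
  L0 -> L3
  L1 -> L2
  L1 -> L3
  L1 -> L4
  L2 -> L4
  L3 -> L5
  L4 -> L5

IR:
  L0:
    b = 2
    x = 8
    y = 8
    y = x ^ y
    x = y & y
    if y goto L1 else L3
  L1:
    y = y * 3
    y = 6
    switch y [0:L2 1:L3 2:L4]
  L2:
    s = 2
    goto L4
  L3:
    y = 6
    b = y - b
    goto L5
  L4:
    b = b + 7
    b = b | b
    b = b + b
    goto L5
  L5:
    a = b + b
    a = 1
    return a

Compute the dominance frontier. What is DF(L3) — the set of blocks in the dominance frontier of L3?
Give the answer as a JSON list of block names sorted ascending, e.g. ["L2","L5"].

idom tree: L1←L0 L2←L1 L3←L0 L4←L1 L5←L0
Join-block Dom:
  L3: preds {L0,L1}: {L0} ∩ {L0,L1} = {L0}; idom=L0
  L4: preds {L1,L2}: {L0,L1} ∩ {L0,L1,L2} = {L0,L1}; idom=L1
  L5: preds {L3,L4}: {L0,L3} ∩ {L0,L1,L4} = {L0}; idom=L0

DF derivation:
  join L3 pred L0: · stop@L0
  join L3 pred L1: L1 stop@L0
  join L4 pred L1: · stop@L1
  join L4 pred L2: L2 stop@L1
  join L5 pred L3: L3 stop@L0
  join L5 pred L4: L4→L1 stop@L0
  DF(L0)=∅
  DF(L1)={L3,L5}
  DF(L2)={L4}
  DF(L3)={L5}
  DF(L4)={L5}
  DF(L5)=∅

DF(L3) = ["L5"]

Answer: ["L5"]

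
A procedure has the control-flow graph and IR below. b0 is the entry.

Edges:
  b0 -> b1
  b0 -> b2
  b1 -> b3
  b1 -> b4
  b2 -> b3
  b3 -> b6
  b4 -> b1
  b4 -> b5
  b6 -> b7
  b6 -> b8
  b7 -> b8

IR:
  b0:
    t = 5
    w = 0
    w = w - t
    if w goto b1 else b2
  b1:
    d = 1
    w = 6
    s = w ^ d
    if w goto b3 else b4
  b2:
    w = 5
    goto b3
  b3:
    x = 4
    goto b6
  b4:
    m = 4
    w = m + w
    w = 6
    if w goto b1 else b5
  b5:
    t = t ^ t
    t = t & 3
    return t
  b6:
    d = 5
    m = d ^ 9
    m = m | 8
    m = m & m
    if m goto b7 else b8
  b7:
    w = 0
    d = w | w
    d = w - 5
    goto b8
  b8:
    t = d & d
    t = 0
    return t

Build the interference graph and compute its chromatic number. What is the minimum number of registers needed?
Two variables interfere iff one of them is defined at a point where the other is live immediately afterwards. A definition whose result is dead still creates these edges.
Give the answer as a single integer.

Block summaries:
  b0: def={t,w} ue=∅
  b1: def={d,s,w} ue=∅
  b2: def={w} ue=∅
  b3: def={x} ue=∅
  b4: def={m,w} ue={w}
  b5: def={t} ue={t}
  b6: def={d,m} ue=∅
  b7: def={d,w} ue=∅
  b8: def={t} ue={d}

Liveness:
  b0: in=∅ out={t}
  b1: in={t} out={t,w}
  b2: in=∅ out=∅
  b3: in=∅ out=∅
  b4: in={t,w} out={t}
  b5: in={t} out=∅
  b6: in=∅ out={d}
  b7: in=∅ out={d}
  b8: in={d} out=∅

Conflict graph:
  d — {m,t,w}
  m — {d,t,w}
  s — {t,w}
  t — {d,m,s,w}
  w — {d,m,s,t}
  x — ∅

Chromatic number:
  lower bound: {d,m,t,w} mutually conflict ⇒ χ ≥ 4
  4-colouring: c0={t,x}  c1={w}  c2={d,s}  c3={m}
  χ = 4

Answer: 4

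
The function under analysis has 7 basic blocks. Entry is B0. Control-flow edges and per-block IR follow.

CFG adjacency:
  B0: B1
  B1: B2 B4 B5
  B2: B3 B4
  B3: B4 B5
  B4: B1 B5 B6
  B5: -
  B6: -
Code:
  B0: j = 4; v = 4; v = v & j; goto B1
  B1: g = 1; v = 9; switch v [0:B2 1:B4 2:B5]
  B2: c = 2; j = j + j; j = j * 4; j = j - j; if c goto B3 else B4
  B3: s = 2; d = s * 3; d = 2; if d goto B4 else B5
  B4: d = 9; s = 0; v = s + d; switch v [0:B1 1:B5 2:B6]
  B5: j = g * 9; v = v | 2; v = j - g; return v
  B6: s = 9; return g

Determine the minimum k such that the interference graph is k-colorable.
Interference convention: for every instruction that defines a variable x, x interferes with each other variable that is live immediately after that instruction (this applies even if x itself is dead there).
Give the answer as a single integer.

def/use:
  B0 def {j,v} use ∅
  B1 def {g,v} use ∅
  B2 def {c,j} use {j}
  B3 def {d,s} use ∅
  B4 def {d,s,v} use ∅
  B5 def {j,v} use {g,v}
  B6 def {s} use {g}

Liveness:
  B0 li=∅ lo={j}
  B1 li={j} lo={g,j,v}
  B2 li={g,j,v} lo={g,j,v}
  B3 li={g,j,v} lo={g,j,v}
  B4 li={g,j} lo={g,j,v}
  B5 li={g,v} lo=∅
  B6 li={g} lo=∅

Interference:
  c: {g,j,v}
  d: {g,j,s,v}
  g: {c,d,j,s,v}
  j: {c,d,g,s,v}
  s: {d,g,j,v}
  v: {c,d,g,j,s}

Chromatic number:
  clique {d,g,j,s,v} ⇒ need ≥ 5
  assign c→r3 d→r3 g→r0 j→r1 s→r4 v→r2 — no edge inside a register ⇒ χ ≤ 5
  χ = 5

Answer: 5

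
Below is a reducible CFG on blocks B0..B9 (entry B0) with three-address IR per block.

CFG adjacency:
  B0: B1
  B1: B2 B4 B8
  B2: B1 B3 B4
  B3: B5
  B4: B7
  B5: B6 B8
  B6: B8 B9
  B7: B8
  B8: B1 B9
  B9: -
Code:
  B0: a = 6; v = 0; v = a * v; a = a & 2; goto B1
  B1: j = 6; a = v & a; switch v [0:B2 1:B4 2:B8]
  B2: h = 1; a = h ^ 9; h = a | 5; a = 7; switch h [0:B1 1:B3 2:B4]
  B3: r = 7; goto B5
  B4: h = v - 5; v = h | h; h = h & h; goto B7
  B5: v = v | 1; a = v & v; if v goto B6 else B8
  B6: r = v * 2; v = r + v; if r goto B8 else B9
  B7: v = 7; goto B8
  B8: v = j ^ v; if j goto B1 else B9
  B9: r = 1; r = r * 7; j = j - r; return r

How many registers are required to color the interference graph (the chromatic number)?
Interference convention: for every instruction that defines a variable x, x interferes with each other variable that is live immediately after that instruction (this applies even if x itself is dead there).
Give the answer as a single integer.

def/use:
  B0: {a,v} / ∅
  B1: {a,j} / {a,v}
  B2: {a,h} / ∅
  B3: {r} / ∅
  B4: {h,v} / {v}
  B5: {a,v} / {v}
  B6: {r,v} / {v}
  B7: {v} / ∅
  B8: {v} / {j,v}
  B9: {j,r} / {j}

Liveness:
  B0 li=∅ lo={a,v}
  B1 li={a,v} lo={a,j,v}
  B2 li={j,v} lo={a,j,v}
  B3 li={j,v} lo={j,v}
  B4 li={a,j,v} lo={a,j}
  B5 li={j,v} lo={a,j,v}
  B6 li={a,j,v} lo={a,j,v}
  B7 li={a,j} lo={a,j,v}
  B8 li={a,j,v} lo={a,j,v}
  B9 li={j} lo=∅

Interfere edges:
  a↔{h,j,r,v}
  h↔{a,j,v}
  j↔{a,h,r,v}
  r↔{a,j,v}
  v↔{a,h,j,r}

Colouring:
  {a,h,j,v} pairwise interfere (4-clique) ⇒ χ ≥ 4
  4-colouring: R0={a}  R1={j}  R2={v}  R3={h,r}
  χ = 4

Answer: 4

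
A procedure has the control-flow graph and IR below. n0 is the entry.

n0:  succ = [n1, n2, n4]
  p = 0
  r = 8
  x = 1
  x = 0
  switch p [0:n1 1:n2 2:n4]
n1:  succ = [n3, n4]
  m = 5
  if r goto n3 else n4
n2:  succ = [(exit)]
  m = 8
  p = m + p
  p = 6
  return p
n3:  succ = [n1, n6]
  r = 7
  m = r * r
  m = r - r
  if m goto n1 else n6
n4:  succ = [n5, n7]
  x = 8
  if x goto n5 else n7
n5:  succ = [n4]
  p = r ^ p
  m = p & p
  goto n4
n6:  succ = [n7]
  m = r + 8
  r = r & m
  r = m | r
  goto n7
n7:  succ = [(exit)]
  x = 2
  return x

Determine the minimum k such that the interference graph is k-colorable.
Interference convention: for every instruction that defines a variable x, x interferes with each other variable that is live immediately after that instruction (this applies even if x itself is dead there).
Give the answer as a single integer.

Per-block:
  n0: def={p,r,x} ue=∅
  n1: def={m} ue={r}
  n2: def={m,p} ue={p}
  n3: def={m,r} ue=∅
  n4: def={x} ue=∅
  n5: def={m,p} ue={p,r}
  n6: def={m,r} ue={r}
  n7: def={x} ue=∅

Live sets:
  n0: in=∅ out={p,r}
  n1: in={p,r} out={p,r}
  n2: in={p} out=∅
  n3: in={p} out={p,r}
  n4: in={p,r} out={p,r}
  n5: in={p,r} out={p,r}
  n6: in={r} out=∅
  n7: in=∅ out=∅

Interference:
  m — {p,r}
  p — {m,r,x}
  r — {m,p,x}
  x — {p,r}

Colouring:
  lower bound: {m,p,r} mutually conflict ⇒ χ ≥ 3
  assign m→R2 p→R0 r→R1 x→R2 — no edge inside a register ⇒ χ ≤ 3
  χ = 3

Answer: 3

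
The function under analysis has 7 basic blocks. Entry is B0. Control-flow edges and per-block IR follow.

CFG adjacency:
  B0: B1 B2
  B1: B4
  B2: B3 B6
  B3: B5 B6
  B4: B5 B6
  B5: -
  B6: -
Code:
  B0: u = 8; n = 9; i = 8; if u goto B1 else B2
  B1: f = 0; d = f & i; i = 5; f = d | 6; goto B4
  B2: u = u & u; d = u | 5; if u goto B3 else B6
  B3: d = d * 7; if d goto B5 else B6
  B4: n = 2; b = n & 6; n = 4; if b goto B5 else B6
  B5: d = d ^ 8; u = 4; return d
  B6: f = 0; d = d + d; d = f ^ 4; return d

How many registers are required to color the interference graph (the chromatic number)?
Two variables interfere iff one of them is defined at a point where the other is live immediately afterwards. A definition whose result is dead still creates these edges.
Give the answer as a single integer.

Per-block:
  B0 def {i,n,u} use ∅
  B1 def {d,f,i} use {i}
  B2 def {d,u} use {u}
  B3 def {d} use {d}
  B4 def {b,n} use ∅
  B5 def {d,u} use {d}
  B6 def {d,f} use {d}

Liveness:
  live B0: ∅→{i,u}
  live B1: {i}→{d}
  live B2: {u}→{d}
  live B3: {d}→{d}
  live B4: {d}→{d}
  live B5: {d}→∅
  live B6: {d}→∅

Interference:
  b↔{d,n}
  d↔{b,f,i,n,u}
  f↔{d,i}
  i↔{d,f,u}
  n↔{b,d,u}
  u↔{d,i,n}

Colouring:
  lower bound: {b,d,n} mutually conflict ⇒ χ ≥ 3
  3-colouring: c0={d}  c1={i,n}  c2={b,f,u}
  χ = 3

Answer: 3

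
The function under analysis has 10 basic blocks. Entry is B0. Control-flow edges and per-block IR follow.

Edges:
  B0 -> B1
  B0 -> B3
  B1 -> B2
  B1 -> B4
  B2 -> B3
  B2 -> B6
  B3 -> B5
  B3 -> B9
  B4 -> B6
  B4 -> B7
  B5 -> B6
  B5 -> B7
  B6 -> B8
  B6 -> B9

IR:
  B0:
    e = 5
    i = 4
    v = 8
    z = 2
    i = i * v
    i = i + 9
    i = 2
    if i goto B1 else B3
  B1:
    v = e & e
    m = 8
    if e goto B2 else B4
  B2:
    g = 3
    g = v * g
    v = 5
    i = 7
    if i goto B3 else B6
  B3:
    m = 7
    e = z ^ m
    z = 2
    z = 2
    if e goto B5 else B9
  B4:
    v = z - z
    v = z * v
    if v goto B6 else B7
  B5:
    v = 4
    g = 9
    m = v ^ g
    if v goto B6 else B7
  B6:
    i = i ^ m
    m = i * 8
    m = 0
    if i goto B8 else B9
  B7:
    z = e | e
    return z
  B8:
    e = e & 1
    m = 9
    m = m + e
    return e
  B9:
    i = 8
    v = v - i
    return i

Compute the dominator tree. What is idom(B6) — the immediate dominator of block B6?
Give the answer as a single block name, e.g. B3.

idom tree: B1←B0 B2←B1 B3←B0 B4←B1 B5←B3 B6←B0 B7←B0 B8←B6 B9←B0
Dom∩ at merges:
  B3: preds {B0,B2}: {B0} ∩ {B0,B1,B2} = {B0}; idom=B0
  B6: preds {B2,B4,B5}: {B0,B1,B2} ∩ {B0,B1,B4} ∩ {B0,B3,B5} = {B0}; idom=B0
  B7: preds {B4,B5}: {B0,B1,B4} ∩ {B0,B3,B5} = {B0}; idom=B0
  B9: preds {B3,B6}: {B0,B3} ∩ {B0,B6} = {B0}; idom=B0

idom(B6) = B0

Answer: B0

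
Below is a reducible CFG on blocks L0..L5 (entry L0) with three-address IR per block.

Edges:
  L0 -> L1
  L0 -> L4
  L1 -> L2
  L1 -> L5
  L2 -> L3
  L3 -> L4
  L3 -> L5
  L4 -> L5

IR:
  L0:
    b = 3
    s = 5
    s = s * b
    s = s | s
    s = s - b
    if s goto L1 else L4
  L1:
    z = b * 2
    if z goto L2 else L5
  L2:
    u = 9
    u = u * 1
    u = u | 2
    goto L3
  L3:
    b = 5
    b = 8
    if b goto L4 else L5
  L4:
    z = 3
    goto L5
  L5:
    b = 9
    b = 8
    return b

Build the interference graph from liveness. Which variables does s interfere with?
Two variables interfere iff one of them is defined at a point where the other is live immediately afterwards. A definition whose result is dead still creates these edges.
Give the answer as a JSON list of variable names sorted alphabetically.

Answer: ["b"]

Derivation:
Per-block:
  L0: def={b,s} ue=∅
  L1: def={z} ue={b}
  L2: def={u} ue=∅
  L3: def={b} ue=∅
  L4: def={z} ue=∅
  L5: def={b} ue=∅

Live sets:
  live L0: ∅→{b}
  live L1: {b}→∅
  live L2: ∅→∅
  live L3: ∅→∅
  live L4: ∅→∅
  live L5: ∅→∅

Interfere edges:
  b: {s}
  s: {b}
  u: ∅
  z: ∅

N(s) = ["b"]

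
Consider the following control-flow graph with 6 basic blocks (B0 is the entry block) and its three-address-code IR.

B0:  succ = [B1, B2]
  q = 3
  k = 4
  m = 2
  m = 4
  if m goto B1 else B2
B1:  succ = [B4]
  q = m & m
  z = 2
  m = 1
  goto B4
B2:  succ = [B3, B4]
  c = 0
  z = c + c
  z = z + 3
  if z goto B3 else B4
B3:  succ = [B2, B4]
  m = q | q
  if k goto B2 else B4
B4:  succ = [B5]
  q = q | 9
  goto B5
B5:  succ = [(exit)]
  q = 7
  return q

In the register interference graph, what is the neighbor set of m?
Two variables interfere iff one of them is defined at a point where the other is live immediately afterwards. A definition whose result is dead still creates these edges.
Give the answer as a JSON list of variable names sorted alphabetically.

def/use:
  B0: def={k,m,q} ue=∅
  B1: def={m,q,z} ue={m}
  B2: def={c,z} ue=∅
  B3: def={m} ue={k,q}
  B4: def={q} ue={q}
  B5: def={q} ue=∅

Liveness:
  B0: in=∅ out={k,m,q}
  B1: in={m} out={q}
  B2: in={k,q} out={k,q}
  B3: in={k,q} out={k,q}
  B4: in={q} out=∅
  B5: in=∅ out=∅

Conflict graph:
  c — {k,q}
  k — {c,m,q,z}
  m — {k,q}
  q — {c,k,m,z}
  z — {k,q}

N(m) = ["k", "q"]

Answer: ["k", "q"]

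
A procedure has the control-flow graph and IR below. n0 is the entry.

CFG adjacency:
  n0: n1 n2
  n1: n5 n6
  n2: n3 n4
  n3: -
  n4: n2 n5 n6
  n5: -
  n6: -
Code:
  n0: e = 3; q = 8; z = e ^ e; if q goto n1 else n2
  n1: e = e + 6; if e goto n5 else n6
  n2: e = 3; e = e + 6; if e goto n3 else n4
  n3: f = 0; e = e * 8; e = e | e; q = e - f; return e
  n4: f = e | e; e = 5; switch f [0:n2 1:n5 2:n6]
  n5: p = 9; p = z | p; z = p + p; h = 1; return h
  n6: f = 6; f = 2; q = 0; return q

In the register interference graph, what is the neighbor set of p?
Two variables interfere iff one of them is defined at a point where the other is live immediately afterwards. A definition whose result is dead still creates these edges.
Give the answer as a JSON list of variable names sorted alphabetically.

Block summaries:
  n0 def {e,q,z} use ∅
  n1 def {e} use {e}
  n2 def {e} use ∅
  n3 def {e,f,q} use {e}
  n4 def {e,f} use {e}
  n5 def {h,p,z} use {z}
  n6 def {f,q} use ∅

Backward fixpoint:
  n0: in=∅ out={e,z}
  n1: in={e,z} out={z}
  n2: in={z} out={e,z}
  n3: in={e} out=∅
  n4: in={e,z} out={z}
  n5: in={z} out=∅
  n6: in=∅ out=∅

Interference:
  e — {f,q,z}
  f — {e,z}
  h — ∅
  p — {z}
  q — {e,z}
  z — {e,f,p,q}

N(p) = ["z"]

Answer: ["z"]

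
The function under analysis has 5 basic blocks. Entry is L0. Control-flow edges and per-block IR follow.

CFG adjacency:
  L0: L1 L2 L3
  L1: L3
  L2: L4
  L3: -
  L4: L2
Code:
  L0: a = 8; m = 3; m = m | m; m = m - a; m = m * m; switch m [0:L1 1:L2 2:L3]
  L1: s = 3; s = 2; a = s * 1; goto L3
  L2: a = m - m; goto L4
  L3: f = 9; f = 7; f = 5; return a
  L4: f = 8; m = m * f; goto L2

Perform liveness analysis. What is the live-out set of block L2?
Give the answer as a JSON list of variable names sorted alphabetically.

Answer: ["m"]

Working:
def/use:
  L0: def={a,m} ue=∅
  L1: def={a,s} ue=∅
  L2: def={a} ue={m}
  L3: def={f} ue={a}
  L4: def={f,m} ue={m}

Backward fixpoint:
  L0: in=∅ out={a,m}
  L1: in=∅ out={a}
  L2: in={m} out={m}
  L3: in={a} out=∅
  L4: in={m} out={m}

live-out(L2) = ["m"]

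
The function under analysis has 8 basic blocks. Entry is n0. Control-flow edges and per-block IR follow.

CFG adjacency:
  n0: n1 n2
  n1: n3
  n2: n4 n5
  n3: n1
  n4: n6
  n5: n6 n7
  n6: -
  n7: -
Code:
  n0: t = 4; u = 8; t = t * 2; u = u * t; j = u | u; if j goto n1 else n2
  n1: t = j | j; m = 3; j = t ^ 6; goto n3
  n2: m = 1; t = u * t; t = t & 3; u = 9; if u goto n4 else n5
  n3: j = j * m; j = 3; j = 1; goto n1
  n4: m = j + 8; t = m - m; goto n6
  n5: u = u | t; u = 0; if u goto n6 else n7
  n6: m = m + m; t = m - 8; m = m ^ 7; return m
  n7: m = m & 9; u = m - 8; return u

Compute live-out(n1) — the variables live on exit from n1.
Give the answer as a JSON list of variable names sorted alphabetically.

Answer: ["j", "m"]

Analysis:
Per-block:
  n0: def={j,t,u} ue=∅
  n1: def={j,m,t} ue={j}
  n2: def={m,t,u} ue={t,u}
  n3: def={j} ue={j,m}
  n4: def={m,t} ue={j}
  n5: def={u} ue={t,u}
  n6: def={m,t} ue={m}
  n7: def={m,u} ue={m}

Live sets:
  n0: in=∅ out={j,t,u}
  n1: in={j} out={j,m}
  n2: in={j,t,u} out={j,m,t,u}
  n3: in={j,m} out={j}
  n4: in={j} out={m}
  n5: in={m,t,u} out={m}
  n6: in={m} out=∅
  n7: in={m} out=∅

live-out(n1) = ["j", "m"]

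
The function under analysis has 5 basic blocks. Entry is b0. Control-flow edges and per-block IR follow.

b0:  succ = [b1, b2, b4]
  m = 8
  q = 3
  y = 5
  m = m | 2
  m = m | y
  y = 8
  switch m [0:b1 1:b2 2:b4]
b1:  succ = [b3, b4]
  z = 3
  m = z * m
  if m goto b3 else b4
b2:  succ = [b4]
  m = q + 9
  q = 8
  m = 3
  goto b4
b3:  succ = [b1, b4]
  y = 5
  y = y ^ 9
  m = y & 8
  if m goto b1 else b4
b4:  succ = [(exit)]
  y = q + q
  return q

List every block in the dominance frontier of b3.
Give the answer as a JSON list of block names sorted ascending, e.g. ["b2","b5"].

Answer: ["b1", "b4"]

Analysis:
idom tree: b1←b0 b2←b0 b3←b1 b4←b0
Dom∩ at merges:
  b1: preds {b0,b3}: {b0} ∩ {b0,b1,b3} = {b0}; idom=b0
  b4: preds {b0,b1,b2,b3}: {b0} ∩ {b0,b1} ∩ {b0,b2} ∩ {b0,b1,b3} = {b0}; idom=b0

DF derivation:
  b1←b0: walk · to b0
  b1←b3: walk b3→b1 to b0
  b4←b0: walk · to b0
  b4←b1: walk b1 to b0
  b4←b2: walk b2 to b0
  b4←b3: walk b3→b1 to b0
  b0: DF=∅
  b1: DF={b1,b4}
  b2: DF={b4}
  b3: DF={b1,b4}
  b4: DF=∅

DF(b3) = ["b1", "b4"]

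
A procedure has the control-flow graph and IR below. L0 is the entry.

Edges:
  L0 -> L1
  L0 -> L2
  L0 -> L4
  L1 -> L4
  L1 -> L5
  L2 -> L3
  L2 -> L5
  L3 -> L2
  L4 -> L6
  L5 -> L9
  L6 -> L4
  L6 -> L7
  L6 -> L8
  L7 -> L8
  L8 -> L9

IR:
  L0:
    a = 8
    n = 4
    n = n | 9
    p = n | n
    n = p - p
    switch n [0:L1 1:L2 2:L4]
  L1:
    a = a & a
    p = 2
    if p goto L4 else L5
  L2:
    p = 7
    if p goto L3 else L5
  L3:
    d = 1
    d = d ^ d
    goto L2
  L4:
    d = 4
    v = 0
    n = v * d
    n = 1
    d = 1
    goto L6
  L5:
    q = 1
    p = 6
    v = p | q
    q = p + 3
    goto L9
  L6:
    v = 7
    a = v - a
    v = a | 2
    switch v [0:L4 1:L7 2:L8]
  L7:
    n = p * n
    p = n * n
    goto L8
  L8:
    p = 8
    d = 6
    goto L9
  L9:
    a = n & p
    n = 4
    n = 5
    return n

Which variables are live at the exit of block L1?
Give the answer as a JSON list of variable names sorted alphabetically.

Answer: ["a", "n", "p"]

Working:
def/use:
  L0: {a,n,p} / ∅
  L1: {a,p} / {a}
  L2: {p} / ∅
  L3: {d} / ∅
  L4: {d,n,v} / ∅
  L5: {p,q,v} / ∅
  L6: {a,v} / {a}
  L7: {n,p} / {n,p}
  L8: {d,p} / ∅
  L9: {a,n} / {n,p}

Liveness:
  L0: in=∅ out={a,n,p}
  L1: in={a,n} out={a,n,p}
  L2: in={n} out={n}
  L3: in={n} out={n}
  L4: in={a,p} out={a,n,p}
  L5: in={n} out={n,p}
  L6: in={a,n,p} out={a,n,p}
  L7: in={n,p} out={n}
  L8: in={n} out={n,p}
  L9: in={n,p} out=∅

live-out(L1) = ["a", "n", "p"]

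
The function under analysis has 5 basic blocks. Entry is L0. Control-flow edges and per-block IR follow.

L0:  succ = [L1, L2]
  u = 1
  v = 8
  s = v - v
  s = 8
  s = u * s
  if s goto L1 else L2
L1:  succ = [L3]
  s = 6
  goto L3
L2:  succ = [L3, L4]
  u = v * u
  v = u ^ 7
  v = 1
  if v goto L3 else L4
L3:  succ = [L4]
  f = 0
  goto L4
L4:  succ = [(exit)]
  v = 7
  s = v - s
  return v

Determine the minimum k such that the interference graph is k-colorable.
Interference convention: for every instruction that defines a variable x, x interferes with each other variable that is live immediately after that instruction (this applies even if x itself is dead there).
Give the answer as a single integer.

Answer: 3

Analysis:
Per-block:
  L0 def {s,u,v} use ∅
  L1 def {s} use ∅
  L2 def {u,v} use {u,v}
  L3 def {f} use ∅
  L4 def {s,v} use {s}

Live sets:
  L0 li=∅ lo={s,u,v}
  L1 li=∅ lo={s}
  L2 li={s,u,v} lo={s}
  L3 li={s} lo={s}
  L4 li={s} lo=∅

Conflict graph:
  f↔{s}
  s↔{f,u,v}
  u↔{s,v}
  v↔{s,u}

Registers:
  lower bound: {s,u,v} mutually conflict ⇒ χ ≥ 3
  assign f→c1 s→c0 u→c1 v→c2 — no edge inside a register ⇒ χ ≤ 3
  χ = 3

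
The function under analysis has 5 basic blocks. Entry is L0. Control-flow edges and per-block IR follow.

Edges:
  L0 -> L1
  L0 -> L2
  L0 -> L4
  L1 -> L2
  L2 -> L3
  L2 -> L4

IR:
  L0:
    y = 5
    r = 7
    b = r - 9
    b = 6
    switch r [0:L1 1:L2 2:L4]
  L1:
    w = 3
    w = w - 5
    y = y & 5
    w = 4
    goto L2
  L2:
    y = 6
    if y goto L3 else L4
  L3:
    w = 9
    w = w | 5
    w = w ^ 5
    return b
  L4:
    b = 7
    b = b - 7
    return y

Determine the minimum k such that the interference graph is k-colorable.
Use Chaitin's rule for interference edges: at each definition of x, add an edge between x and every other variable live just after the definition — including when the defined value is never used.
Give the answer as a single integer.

def/use:
  L0: {b,r,y} / ∅
  L1: {w,y} / {y}
  L2: {y} / ∅
  L3: {w} / {b}
  L4: {b} / {y}

Backward fixpoint:
  L0 li=∅ lo={b,y}
  L1 li={b,y} lo={b}
  L2 li={b} lo={b,y}
  L3 li={b} lo=∅
  L4 li={y} lo=∅

Interference:
  b — {r,w,y}
  r — {b,y}
  w — {b,y}
  y — {b,r,w}

Registers:
  clique {b,r,y} ⇒ need ≥ 3
  3-colouring: c0={b}  c1={y}  c2={r,w}
  χ = 3

Answer: 3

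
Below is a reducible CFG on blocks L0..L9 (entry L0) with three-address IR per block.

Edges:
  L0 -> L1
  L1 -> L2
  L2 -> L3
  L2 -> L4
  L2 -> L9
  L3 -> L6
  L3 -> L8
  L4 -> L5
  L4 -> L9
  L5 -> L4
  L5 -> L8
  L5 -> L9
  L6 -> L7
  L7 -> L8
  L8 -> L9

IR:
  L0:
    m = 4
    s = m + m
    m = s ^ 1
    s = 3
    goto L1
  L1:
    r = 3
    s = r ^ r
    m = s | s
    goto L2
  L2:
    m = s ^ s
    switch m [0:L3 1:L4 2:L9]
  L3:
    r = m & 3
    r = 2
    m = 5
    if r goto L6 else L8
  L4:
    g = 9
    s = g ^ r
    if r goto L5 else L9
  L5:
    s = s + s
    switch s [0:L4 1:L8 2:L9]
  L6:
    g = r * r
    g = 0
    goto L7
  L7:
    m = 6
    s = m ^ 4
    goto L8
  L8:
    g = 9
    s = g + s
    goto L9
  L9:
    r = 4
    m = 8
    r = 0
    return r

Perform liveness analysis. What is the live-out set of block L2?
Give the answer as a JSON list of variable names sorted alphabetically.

Per-block:
  L0 def {m,s} use ∅
  L1 def {m,r,s} use ∅
  L2 def {m} use {s}
  L3 def {m,r} use {m}
  L4 def {g,s} use {r}
  L5 def {s} use {s}
  L6 def {g} use {r}
  L7 def {m,s} use ∅
  L8 def {g,s} use {s}
  L9 def {m,r} use ∅

Liveness:
  live L0: ∅→∅
  live L1: ∅→{r,s}
  live L2: {r,s}→{m,r,s}
  live L3: {m,s}→{r,s}
  live L4: {r}→{r,s}
  live L5: {r,s}→{r,s}
  live L6: {r}→∅
  live L7: ∅→{s}
  live L8: {s}→∅
  live L9: ∅→∅

live-out(L2) = ["m", "r", "s"]

Answer: ["m", "r", "s"]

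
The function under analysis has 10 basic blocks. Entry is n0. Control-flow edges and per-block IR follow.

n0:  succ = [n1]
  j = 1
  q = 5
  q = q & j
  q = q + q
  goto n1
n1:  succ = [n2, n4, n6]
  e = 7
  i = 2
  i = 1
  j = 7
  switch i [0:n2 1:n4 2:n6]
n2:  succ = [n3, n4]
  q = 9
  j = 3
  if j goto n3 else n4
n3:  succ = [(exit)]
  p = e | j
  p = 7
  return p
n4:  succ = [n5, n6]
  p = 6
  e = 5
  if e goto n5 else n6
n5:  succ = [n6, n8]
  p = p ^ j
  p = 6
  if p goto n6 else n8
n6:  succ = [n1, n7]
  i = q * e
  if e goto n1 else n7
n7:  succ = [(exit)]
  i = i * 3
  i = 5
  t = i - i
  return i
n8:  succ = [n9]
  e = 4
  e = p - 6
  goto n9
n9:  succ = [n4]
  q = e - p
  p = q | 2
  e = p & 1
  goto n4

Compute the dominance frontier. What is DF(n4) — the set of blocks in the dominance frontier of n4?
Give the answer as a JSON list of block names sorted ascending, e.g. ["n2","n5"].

idom tree: n1←n0 n2←n1 n3←n2 n4←n1 n5←n4 n6←n1 n7←n6 n8←n5 n9←n8
Dom∩ at merges:
  n1: preds {n0,n6}: {n0} ∩ {n0,n1,n6} = {n0}; idom=n0
  n4: preds {n1,n2,n9}: {n0,n1} ∩ {n0,n1,n2} ∩ {n0,n1,n4,n5,n8,n9} = {n0,n1}; idom=n1
  n6: preds {n1,n4,n5}: {n0,n1} ∩ {n0,n1,n4} ∩ {n0,n1,n4,n5} = {n0,n1}; idom=n1

DF walk-up:
  join n1 pred n0: · stop@n0
  join n1 pred n6: n6→n1 stop@n0
  join n4 pred n1: · stop@n1
  join n4 pred n2: n2 stop@n1
  join n4 pred n9: n9→n8→n5→n4 stop@n1
  join n6 pred n1: · stop@n1
  join n6 pred n4: n4 stop@n1
  join n6 pred n5: n5→n4 stop@n1
  n0: DF=∅
  n1: DF={n1}
  n2: DF={n4}
  n3: DF=∅
  n4: DF={n4,n6}
  n5: DF={n4,n6}
  n6: DF={n1}
  n7: DF=∅
  n8: DF={n4}
  n9: DF={n4}

DF(n4) = ["n4", "n6"]

Answer: ["n4", "n6"]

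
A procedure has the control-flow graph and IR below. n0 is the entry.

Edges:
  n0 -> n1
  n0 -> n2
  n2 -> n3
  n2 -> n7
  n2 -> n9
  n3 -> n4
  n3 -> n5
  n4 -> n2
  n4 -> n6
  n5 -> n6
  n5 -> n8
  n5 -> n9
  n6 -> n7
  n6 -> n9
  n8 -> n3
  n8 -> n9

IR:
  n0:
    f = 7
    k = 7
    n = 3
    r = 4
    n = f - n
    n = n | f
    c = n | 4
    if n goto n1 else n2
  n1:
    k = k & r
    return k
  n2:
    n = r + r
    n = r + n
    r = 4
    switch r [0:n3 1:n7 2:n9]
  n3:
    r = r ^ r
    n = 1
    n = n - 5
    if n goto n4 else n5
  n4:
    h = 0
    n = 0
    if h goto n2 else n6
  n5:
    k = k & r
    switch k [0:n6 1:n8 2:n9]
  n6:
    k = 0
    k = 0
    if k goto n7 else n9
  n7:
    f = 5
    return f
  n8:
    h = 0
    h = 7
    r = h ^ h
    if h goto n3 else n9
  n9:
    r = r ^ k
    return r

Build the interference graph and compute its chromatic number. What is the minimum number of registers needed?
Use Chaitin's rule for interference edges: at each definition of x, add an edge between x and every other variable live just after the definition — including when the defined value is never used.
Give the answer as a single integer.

Per-block:
  n0 def {c,f,k,n,r} use ∅
  n1 def {k} use {k,r}
  n2 def {n,r} use {r}
  n3 def {n,r} use {r}
  n4 def {h,n} use ∅
  n5 def {k} use {k,r}
  n6 def {k} use ∅
  n7 def {f} use ∅
  n8 def {h,r} use ∅
  n9 def {r} use {k,r}

Live sets:
  live n0: ∅→{k,r}
  live n1: {k,r}→∅
  live n2: {k,r}→{k,r}
  live n3: {k,r}→{k,r}
  live n4: {k,r}→{k,r}
  live n5: {k,r}→{k,r}
  live n6: {r}→{k,r}
  live n7: ∅→∅
  live n8: {k}→{k,r}
  live n9: {k,r}→∅

Interfere edges:
  c↔{k,n,r}
  f↔{k,n,r}
  h↔{k,n,r}
  k↔{c,f,h,n,r}
  n↔{c,f,h,k,r}
  r↔{c,f,h,k,n}

Registers:
  {c,k,n,r} pairwise interfere (4-clique) ⇒ χ ≥ 4
  assign c→R3 f→R3 h→R3 k→R0 n→R1 r→R2 — no edge inside a register ⇒ χ ≤ 4
  χ = 4

Answer: 4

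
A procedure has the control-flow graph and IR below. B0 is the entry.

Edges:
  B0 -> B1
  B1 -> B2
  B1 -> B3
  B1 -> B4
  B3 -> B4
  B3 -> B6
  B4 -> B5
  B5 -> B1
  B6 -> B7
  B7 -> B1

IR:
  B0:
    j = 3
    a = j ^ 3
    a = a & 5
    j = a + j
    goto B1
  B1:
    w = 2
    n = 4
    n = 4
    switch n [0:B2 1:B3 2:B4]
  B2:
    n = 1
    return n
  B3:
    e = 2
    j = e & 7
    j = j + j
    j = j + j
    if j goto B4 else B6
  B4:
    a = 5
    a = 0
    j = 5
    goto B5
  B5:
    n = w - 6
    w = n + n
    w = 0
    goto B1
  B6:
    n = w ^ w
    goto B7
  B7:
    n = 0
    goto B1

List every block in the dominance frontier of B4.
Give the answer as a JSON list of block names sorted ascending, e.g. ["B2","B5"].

idom tree: B1←B0 B2←B1 B3←B1 B4←B1 B5←B4 B6←B3 B7←B6
Dom at joins:
  B1: preds {B0,B5,B7}: {B0} ∩ {B0,B1,B4,B5} ∩ {B0,B1,B3,B6,B7} = {B0}; idom=B0
  B4: preds {B1,B3}: {B0,B1} ∩ {B0,B1,B3} = {B0,B1}; idom=B1

Frontier:
  join B1 pred B0: · stop@B0
  join B1 pred B5: B5→B4→B1 stop@B0
  join B1 pred B7: B7→B6→B3→B1 stop@B0
  join B4 pred B1: · stop@B1
  join B4 pred B3: B3 stop@B1
  B0 → ∅
  B1 → {B1}
  B2 → ∅
  B3 → {B1,B4}
  B4 → {B1}
  B5 → {B1}
  B6 → {B1}
  B7 → {B1}

DF(B4) = ["B1"]

Answer: ["B1"]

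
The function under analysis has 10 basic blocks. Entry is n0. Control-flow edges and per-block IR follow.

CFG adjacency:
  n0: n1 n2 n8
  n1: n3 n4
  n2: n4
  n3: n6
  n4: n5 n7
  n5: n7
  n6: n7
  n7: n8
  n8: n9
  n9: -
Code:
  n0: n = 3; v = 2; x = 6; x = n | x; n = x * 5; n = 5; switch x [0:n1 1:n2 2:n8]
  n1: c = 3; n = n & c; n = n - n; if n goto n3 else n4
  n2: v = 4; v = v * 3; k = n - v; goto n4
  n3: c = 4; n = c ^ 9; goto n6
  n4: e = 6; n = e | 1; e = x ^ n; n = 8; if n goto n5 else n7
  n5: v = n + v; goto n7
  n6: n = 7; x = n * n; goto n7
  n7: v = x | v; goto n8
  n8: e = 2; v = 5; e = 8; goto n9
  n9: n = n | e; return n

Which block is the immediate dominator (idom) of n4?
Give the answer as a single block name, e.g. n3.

Answer: n0

Derivation:
idom tree: n1←n0 n2←n0 n3←n1 n4←n0 n5←n4 n6←n3 n7←n0 n8←n0 n9←n8
Join-block Dom:
  n4: preds {n1,n2}: {n0,n1} ∩ {n0,n2} = {n0}; idom=n0
  n7: preds {n4,n5,n6}: {n0,n4} ∩ {n0,n4,n5} ∩ {n0,n1,n3,n6} = {n0}; idom=n0
  n8: preds {n0,n7}: {n0} ∩ {n0,n7} = {n0}; idom=n0

idom(n4) = n0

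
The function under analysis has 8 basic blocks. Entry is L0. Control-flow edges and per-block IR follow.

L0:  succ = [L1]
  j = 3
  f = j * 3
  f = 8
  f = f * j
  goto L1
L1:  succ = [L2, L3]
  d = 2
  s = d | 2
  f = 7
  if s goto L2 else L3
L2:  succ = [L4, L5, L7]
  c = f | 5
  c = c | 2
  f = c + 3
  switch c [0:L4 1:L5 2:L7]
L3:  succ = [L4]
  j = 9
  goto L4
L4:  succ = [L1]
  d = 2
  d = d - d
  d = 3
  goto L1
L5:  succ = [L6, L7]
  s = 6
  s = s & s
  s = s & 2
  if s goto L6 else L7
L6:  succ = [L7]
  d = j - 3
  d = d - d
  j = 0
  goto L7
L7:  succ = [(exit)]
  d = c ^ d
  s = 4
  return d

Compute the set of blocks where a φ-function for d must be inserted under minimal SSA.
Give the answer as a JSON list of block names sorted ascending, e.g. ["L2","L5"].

idom tree: L1←L0 L2←L1 L3←L1 L4←L1 L5←L2 L6←L5 L7←L2
Join-block Dom:
  L1: preds {L0,L4}: {L0} ∩ {L0,L1,L4} = {L0}; idom=L0
  L4: preds {L2,L3}: {L0,L1,L2} ∩ {L0,L1,L3} = {L0,L1}; idom=L1
  L7: preds {L2,L5,L6}: {L0,L1,L2} ∩ {L0,L1,L2,L5} ∩ {L0,L1,L2,L5,L6} = {L0,L1,L2}; idom=L2

DF walk-up:
  join L1 pred L0: · stop@L0
  join L1 pred L4: L4→L1 stop@L0
  join L4 pred L2: L2 stop@L1
  join L4 pred L3: L3 stop@L1
  join L7 pred L2: · stop@L2
  join L7 pred L5: L5 stop@L2
  join L7 pred L6: L6→L5 stop@L2
  L0: DF=∅
  L1: DF={L1}
  L2: DF={L4}
  L3: DF={L4}
  L4: DF={L1}
  L5: DF={L7}
  L6: DF={L7}
  L7: DF=∅

φ for d: defs {L1,L4,L6,L7}
  DF⁺ = {L1,L7}

Answer: ["L1", "L7"]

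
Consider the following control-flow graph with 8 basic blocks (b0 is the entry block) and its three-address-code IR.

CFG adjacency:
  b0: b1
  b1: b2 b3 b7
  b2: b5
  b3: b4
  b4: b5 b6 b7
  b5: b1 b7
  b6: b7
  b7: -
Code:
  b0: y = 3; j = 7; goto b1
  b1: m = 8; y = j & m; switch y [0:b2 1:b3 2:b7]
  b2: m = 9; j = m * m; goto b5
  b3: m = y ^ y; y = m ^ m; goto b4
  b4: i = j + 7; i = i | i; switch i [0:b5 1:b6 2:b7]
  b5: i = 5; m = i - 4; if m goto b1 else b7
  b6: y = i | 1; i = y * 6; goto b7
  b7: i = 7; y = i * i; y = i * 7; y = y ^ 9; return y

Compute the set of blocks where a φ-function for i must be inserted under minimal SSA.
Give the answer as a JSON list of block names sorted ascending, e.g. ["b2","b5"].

idom tree: b1←b0 b2←b1 b3←b1 b4←b3 b5←b1 b6←b4 b7←b1
Dom at joins:
  b1: preds {b0,b5}: {b0} ∩ {b0,b1,b5} = {b0}; idom=b0
  b5: preds {b2,b4}: {b0,b1,b2} ∩ {b0,b1,b3,b4} = {b0,b1}; idom=b1
  b7: preds {b1,b4,b5,b6}: {b0,b1} ∩ {b0,b1,b3,b4} ∩ {b0,b1,b5} ∩ {b0,b1,b3,b4,b6} = {b0,b1}; idom=b1

DF derivation:
  b1←b0: walk · to b0
  b1←b5: walk b5→b1 to b0
  b5←b2: walk b2 to b1
  b5←b4: walk b4→b3 to b1
  b7←b1: walk · to b1
  b7←b4: walk b4→b3 to b1
  b7←b5: walk b5 to b1
  b7←b6: walk b6→b4→b3 to b1
  b0 → ∅
  b1 → {b1}
  b2 → {b5}
  b3 → {b5,b7}
  b4 → {b5,b7}
  b5 → {b1,b7}
  b6 → {b7}
  b7 → ∅

φ for i: defs {b4,b5,b6,b7}
  DF⁺ = {b1,b5,b7}

Answer: ["b1", "b5", "b7"]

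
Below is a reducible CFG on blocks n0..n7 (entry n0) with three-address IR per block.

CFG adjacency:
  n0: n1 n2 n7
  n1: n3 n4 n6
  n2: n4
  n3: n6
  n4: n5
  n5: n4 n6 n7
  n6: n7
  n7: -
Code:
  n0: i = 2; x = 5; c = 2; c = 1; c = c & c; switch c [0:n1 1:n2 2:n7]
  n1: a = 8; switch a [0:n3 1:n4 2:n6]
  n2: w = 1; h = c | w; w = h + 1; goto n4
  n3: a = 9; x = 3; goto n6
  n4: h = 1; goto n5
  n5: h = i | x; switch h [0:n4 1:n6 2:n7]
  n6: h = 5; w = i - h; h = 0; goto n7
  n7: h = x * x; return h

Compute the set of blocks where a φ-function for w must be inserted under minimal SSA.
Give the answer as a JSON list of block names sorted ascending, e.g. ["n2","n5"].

Answer: ["n4", "n6", "n7"]

Analysis:
idom tree: n1←n0 n2←n0 n3←n1 n4←n0 n5←n4 n6←n0 n7←n0
Dom at joins:
  n4: preds {n1,n2,n5}: {n0,n1} ∩ {n0,n2} ∩ {n0,n4,n5} = {n0}; idom=n0
  n6: preds {n1,n3,n5}: {n0,n1} ∩ {n0,n1,n3} ∩ {n0,n4,n5} = {n0}; idom=n0
  n7: preds {n0,n5,n6}: {n0} ∩ {n0,n4,n5} ∩ {n0,n6} = {n0}; idom=n0

DF walk-up:
  n4←n1: walk n1 to n0
  n4←n2: walk n2 to n0
  n4←n5: walk n5→n4 to n0
  n6←n1: walk n1 to n0
  n6←n3: walk n3→n1 to n0
  n6←n5: walk n5→n4 to n0
  n7←n0: walk · to n0
  n7←n5: walk n5→n4 to n0
  n7←n6: walk n6 to n0
  DF(n0)=∅
  DF(n1)={n4,n6}
  DF(n2)={n4}
  DF(n3)={n6}
  DF(n4)={n4,n6,n7}
  DF(n5)={n4,n6,n7}
  DF(n6)={n7}
  DF(n7)=∅

φ for w: defs {n2,n6}
  DF⁺ = {n4,n6,n7}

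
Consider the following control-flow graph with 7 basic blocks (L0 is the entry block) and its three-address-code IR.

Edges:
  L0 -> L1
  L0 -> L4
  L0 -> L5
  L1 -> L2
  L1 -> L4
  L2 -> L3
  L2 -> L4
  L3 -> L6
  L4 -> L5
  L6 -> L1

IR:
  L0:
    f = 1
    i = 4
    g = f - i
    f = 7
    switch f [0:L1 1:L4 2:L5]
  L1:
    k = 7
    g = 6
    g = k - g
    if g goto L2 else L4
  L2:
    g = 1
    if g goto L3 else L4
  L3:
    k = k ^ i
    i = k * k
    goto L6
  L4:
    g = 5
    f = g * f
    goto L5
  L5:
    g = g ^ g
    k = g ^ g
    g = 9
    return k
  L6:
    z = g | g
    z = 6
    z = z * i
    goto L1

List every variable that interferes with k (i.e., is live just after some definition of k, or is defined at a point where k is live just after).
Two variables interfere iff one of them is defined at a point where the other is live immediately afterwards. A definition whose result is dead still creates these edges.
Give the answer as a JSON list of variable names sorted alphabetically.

Answer: ["f", "g", "i"]

Working:
Block summaries:
  L0: {f,g,i} / ∅
  L1: {g,k} / ∅
  L2: {g} / ∅
  L3: {i,k} / {i,k}
  L4: {f,g} / {f}
  L5: {g,k} / {g}
  L6: {z} / {g,i}

Backward fixpoint:
  L0 li=∅ lo={f,g,i}
  L1 li={f,i} lo={f,i,k}
  L2 li={f,i,k} lo={f,g,i,k}
  L3 li={f,g,i,k} lo={f,g,i}
  L4 li={f} lo={g}
  L5 li={g} lo=∅
  L6 li={f,g,i} lo={f,i}

Interference:
  f↔{g,i,k,z}
  g↔{f,i,k}
  i↔{f,g,k,z}
  k↔{f,g,i}
  z↔{f,i}

N(k) = ["f", "g", "i"]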